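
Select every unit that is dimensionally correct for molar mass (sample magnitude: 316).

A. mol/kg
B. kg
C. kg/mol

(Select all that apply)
C

molar mass has SI base units: kg / mol

Checking each option against kg / mol:
  A. mol/kg: ✗ does not match
  B. kg: ✗ does not match
  C. kg/mol: ✓ matches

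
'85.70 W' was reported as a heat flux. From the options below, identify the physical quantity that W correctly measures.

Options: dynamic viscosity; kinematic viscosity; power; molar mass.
power

heat flux should have units dimensionally equivalent to kg / s^3 (e.g. W/m²).
The given unit 'W' reduces to kg * m^2 / s^3. Of the listed options, that is the dimensionality of power.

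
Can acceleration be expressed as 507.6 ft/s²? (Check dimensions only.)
Yes

acceleration has SI base units: m / s^2
ft/s² reduces to the same SI base units, so it is a valid unit for acceleration.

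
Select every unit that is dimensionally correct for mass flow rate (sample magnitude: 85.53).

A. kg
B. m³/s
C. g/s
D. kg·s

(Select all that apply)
C

mass flow rate has SI base units: kg / s

Checking each option against kg / s:
  A. kg: ✗ does not match
  B. m³/s: ✗ does not match
  C. g/s: ✓ matches
  D. kg·s: ✗ does not match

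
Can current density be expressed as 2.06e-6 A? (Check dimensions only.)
No

current density has SI base units: A / m^2
A does NOT reduce to A / m^2; a valid unit for current density would be e.g. A/m².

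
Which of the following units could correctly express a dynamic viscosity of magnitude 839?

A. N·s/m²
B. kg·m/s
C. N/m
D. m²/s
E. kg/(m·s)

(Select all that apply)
A, E

dynamic viscosity has SI base units: kg / (m * s)

Checking each option against kg / (m * s):
  A. N·s/m²: ✓ matches
  B. kg·m/s: ✗ does not match
  C. N/m: ✗ does not match
  D. m²/s: ✗ does not match
  E. kg/(m·s): ✓ matches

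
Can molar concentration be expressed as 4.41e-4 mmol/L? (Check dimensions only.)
Yes

molar concentration has SI base units: mol / m^3
mmol/L reduces to the same SI base units, so it is a valid unit for molar concentration.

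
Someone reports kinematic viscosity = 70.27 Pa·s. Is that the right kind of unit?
No

kinematic viscosity has SI base units: m^2 / s
Pa·s does NOT reduce to m^2 / s; a valid unit for kinematic viscosity would be e.g. m²/s.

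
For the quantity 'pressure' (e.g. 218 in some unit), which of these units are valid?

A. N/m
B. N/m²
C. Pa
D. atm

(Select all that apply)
B, C, D

pressure has SI base units: kg / (m * s^2)

Checking each option against kg / (m * s^2):
  A. N/m: ✗ does not match
  B. N/m²: ✓ matches
  C. Pa: ✓ matches
  D. atm: ✓ matches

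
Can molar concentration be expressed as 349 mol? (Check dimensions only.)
No

molar concentration has SI base units: mol / m^3
mol does NOT reduce to mol / m^3; a valid unit for molar concentration would be e.g. mol/m³.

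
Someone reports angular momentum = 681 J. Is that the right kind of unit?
No

angular momentum has SI base units: kg * m^2 / s
J does NOT reduce to kg * m^2 / s; a valid unit for angular momentum would be e.g. kg·m²/s.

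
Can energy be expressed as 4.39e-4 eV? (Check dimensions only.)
Yes

energy has SI base units: kg * m^2 / s^2
eV reduces to the same SI base units, so it is a valid unit for energy.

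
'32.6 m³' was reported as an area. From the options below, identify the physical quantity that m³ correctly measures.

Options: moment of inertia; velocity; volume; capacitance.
volume

area should have units dimensionally equivalent to m^2 (e.g. m²).
The given unit 'm³' reduces to m^3. Of the listed options, that is the dimensionality of volume.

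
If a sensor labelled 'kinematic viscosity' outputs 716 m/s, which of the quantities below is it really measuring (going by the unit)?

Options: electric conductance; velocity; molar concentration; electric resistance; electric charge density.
velocity

kinematic viscosity should have units dimensionally equivalent to m^2 / s (e.g. m²/s).
The given unit 'm/s' reduces to m / s. Of the listed options, that is the dimensionality of velocity.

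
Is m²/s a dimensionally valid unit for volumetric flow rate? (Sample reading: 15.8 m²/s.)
No

volumetric flow rate has SI base units: m^3 / s
m²/s does NOT reduce to m^3 / s; a valid unit for volumetric flow rate would be e.g. m³/s.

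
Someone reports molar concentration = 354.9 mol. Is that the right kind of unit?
No

molar concentration has SI base units: mol / m^3
mol does NOT reduce to mol / m^3; a valid unit for molar concentration would be e.g. mol/m³.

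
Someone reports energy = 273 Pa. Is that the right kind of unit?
No

energy has SI base units: kg * m^2 / s^2
Pa does NOT reduce to kg * m^2 / s^2; a valid unit for energy would be e.g. J.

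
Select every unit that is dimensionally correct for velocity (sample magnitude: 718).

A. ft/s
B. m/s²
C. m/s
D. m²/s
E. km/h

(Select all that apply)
A, C, E

velocity has SI base units: m / s

Checking each option against m / s:
  A. ft/s: ✓ matches
  B. m/s²: ✗ does not match
  C. m/s: ✓ matches
  D. m²/s: ✗ does not match
  E. km/h: ✓ matches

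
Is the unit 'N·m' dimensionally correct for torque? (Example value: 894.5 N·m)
Yes

torque has SI base units: kg * m^2 / s^2
N·m reduces to the same SI base units, so it is a valid unit for torque.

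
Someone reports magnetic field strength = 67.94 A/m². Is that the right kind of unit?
No

magnetic field strength has SI base units: A / m
A/m² does NOT reduce to A / m; a valid unit for magnetic field strength would be e.g. A/m.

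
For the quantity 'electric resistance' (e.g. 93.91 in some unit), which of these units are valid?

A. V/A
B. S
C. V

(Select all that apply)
A

electric resistance has SI base units: kg * m^2 / (A^2 * s^3)

Checking each option against kg * m^2 / (A^2 * s^3):
  A. V/A: ✓ matches
  B. S: ✗ does not match
  C. V: ✗ does not match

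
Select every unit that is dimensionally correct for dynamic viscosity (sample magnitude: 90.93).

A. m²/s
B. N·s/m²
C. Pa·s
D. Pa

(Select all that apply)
B, C

dynamic viscosity has SI base units: kg / (m * s)

Checking each option against kg / (m * s):
  A. m²/s: ✗ does not match
  B. N·s/m²: ✓ matches
  C. Pa·s: ✓ matches
  D. Pa: ✗ does not match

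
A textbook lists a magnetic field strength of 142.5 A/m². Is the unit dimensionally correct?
No

magnetic field strength has SI base units: A / m
A/m² does NOT reduce to A / m; a valid unit for magnetic field strength would be e.g. A/m.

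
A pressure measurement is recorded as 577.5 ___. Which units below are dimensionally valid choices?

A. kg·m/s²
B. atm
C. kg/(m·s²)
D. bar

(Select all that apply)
B, C, D

pressure has SI base units: kg / (m * s^2)

Checking each option against kg / (m * s^2):
  A. kg·m/s²: ✗ does not match
  B. atm: ✓ matches
  C. kg/(m·s²): ✓ matches
  D. bar: ✓ matches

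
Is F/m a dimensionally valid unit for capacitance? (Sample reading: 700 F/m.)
No

capacitance has SI base units: A^2 * s^4 / (kg * m^2)
F/m does NOT reduce to A^2 * s^4 / (kg * m^2); a valid unit for capacitance would be e.g. F.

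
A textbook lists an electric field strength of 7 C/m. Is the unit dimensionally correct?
No

electric field strength has SI base units: kg * m / (A * s^3)
C/m does NOT reduce to kg * m / (A * s^3); a valid unit for electric field strength would be e.g. V/m.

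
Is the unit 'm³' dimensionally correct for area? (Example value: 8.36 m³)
No

area has SI base units: m^2
m³ does NOT reduce to m^2; a valid unit for area would be e.g. m².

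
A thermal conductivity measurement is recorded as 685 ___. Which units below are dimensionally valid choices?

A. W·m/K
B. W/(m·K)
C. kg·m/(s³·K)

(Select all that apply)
B, C

thermal conductivity has SI base units: kg * m / (s^3 * K)

Checking each option against kg * m / (s^3 * K):
  A. W·m/K: ✗ does not match
  B. W/(m·K): ✓ matches
  C. kg·m/(s³·K): ✓ matches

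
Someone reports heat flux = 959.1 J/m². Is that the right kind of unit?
No

heat flux has SI base units: kg / s^3
J/m² does NOT reduce to kg / s^3; a valid unit for heat flux would be e.g. W/m².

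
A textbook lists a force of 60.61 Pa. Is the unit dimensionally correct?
No

force has SI base units: kg * m / s^2
Pa does NOT reduce to kg * m / s^2; a valid unit for force would be e.g. N.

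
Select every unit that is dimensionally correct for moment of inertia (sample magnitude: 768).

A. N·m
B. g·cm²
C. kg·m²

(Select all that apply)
B, C

moment of inertia has SI base units: kg * m^2

Checking each option against kg * m^2:
  A. N·m: ✗ does not match
  B. g·cm²: ✓ matches
  C. kg·m²: ✓ matches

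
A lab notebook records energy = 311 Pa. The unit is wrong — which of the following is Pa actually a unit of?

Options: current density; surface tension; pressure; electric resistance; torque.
pressure

energy should have units dimensionally equivalent to kg * m^2 / s^2 (e.g. J).
The given unit 'Pa' reduces to kg / (m * s^2). Of the listed options, that is the dimensionality of pressure.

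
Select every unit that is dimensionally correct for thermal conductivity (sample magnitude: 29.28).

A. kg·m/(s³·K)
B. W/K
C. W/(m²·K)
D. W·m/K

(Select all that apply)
A

thermal conductivity has SI base units: kg * m / (s^3 * K)

Checking each option against kg * m / (s^3 * K):
  A. kg·m/(s³·K): ✓ matches
  B. W/K: ✗ does not match
  C. W/(m²·K): ✗ does not match
  D. W·m/K: ✗ does not match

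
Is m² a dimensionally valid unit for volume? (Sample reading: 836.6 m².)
No

volume has SI base units: m^3
m² does NOT reduce to m^3; a valid unit for volume would be e.g. m³.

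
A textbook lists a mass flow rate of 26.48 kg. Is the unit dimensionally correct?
No

mass flow rate has SI base units: kg / s
kg does NOT reduce to kg / s; a valid unit for mass flow rate would be e.g. kg/s.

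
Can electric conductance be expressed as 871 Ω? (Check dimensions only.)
No

electric conductance has SI base units: A^2 * s^3 / (kg * m^2)
Ω does NOT reduce to A^2 * s^3 / (kg * m^2); a valid unit for electric conductance would be e.g. S.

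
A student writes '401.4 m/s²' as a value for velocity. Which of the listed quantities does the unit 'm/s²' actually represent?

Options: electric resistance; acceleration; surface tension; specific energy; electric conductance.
acceleration

velocity should have units dimensionally equivalent to m / s (e.g. m/s).
The given unit 'm/s²' reduces to m / s^2. Of the listed options, that is the dimensionality of acceleration.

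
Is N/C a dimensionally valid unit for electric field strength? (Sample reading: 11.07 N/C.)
Yes

electric field strength has SI base units: kg * m / (A * s^3)
N/C reduces to the same SI base units, so it is a valid unit for electric field strength.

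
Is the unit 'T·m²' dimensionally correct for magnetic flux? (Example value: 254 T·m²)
Yes

magnetic flux has SI base units: kg * m^2 / (A * s^2)
T·m² reduces to the same SI base units, so it is a valid unit for magnetic flux.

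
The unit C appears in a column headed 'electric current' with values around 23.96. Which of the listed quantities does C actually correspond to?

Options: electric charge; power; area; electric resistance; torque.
electric charge

electric current should have units dimensionally equivalent to A (e.g. A).
The given unit 'C' reduces to A * s. Of the listed options, that is the dimensionality of electric charge.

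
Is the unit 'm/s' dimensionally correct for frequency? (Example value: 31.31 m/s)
No

frequency has SI base units: 1 / s
m/s does NOT reduce to 1 / s; a valid unit for frequency would be e.g. Hz.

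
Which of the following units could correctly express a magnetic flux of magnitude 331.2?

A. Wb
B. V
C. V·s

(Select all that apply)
A, C

magnetic flux has SI base units: kg * m^2 / (A * s^2)

Checking each option against kg * m^2 / (A * s^2):
  A. Wb: ✓ matches
  B. V: ✗ does not match
  C. V·s: ✓ matches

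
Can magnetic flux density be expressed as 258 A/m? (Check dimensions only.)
No

magnetic flux density has SI base units: kg / (A * s^2)
A/m does NOT reduce to kg / (A * s^2); a valid unit for magnetic flux density would be e.g. T.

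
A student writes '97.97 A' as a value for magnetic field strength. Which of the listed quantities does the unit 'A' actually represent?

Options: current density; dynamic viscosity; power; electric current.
electric current

magnetic field strength should have units dimensionally equivalent to A / m (e.g. A/m).
The given unit 'A' reduces to A. Of the listed options, that is the dimensionality of electric current.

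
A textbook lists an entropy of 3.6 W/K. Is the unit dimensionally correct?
No

entropy has SI base units: kg * m^2 / (s^2 * K)
W/K does NOT reduce to kg * m^2 / (s^2 * K); a valid unit for entropy would be e.g. J/K.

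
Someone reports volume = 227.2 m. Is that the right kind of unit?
No

volume has SI base units: m^3
m does NOT reduce to m^3; a valid unit for volume would be e.g. m³.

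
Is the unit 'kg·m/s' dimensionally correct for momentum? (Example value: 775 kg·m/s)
Yes

momentum has SI base units: kg * m / s
kg·m/s reduces to the same SI base units, so it is a valid unit for momentum.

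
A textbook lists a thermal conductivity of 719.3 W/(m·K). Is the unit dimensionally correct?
Yes

thermal conductivity has SI base units: kg * m / (s^3 * K)
W/(m·K) reduces to the same SI base units, so it is a valid unit for thermal conductivity.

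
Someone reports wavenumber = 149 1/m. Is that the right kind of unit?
Yes

wavenumber has SI base units: 1 / m
1/m reduces to the same SI base units, so it is a valid unit for wavenumber.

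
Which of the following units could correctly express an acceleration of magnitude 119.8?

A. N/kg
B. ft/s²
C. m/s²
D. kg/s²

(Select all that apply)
A, B, C

acceleration has SI base units: m / s^2

Checking each option against m / s^2:
  A. N/kg: ✓ matches
  B. ft/s²: ✓ matches
  C. m/s²: ✓ matches
  D. kg/s²: ✗ does not match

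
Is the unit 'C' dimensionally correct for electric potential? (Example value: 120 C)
No

electric potential has SI base units: kg * m^2 / (A * s^3)
C does NOT reduce to kg * m^2 / (A * s^3); a valid unit for electric potential would be e.g. V.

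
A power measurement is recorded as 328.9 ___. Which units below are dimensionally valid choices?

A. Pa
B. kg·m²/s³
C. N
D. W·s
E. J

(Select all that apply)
B

power has SI base units: kg * m^2 / s^3

Checking each option against kg * m^2 / s^3:
  A. Pa: ✗ does not match
  B. kg·m²/s³: ✓ matches
  C. N: ✗ does not match
  D. W·s: ✗ does not match
  E. J: ✗ does not match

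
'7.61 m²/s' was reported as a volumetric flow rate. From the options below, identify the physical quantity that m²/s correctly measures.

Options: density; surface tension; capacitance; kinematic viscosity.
kinematic viscosity

volumetric flow rate should have units dimensionally equivalent to m^3 / s (e.g. m³/s).
The given unit 'm²/s' reduces to m^2 / s. Of the listed options, that is the dimensionality of kinematic viscosity.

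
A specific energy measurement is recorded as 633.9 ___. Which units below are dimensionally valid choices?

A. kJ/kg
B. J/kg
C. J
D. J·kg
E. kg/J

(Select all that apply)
A, B

specific energy has SI base units: m^2 / s^2

Checking each option against m^2 / s^2:
  A. kJ/kg: ✓ matches
  B. J/kg: ✓ matches
  C. J: ✗ does not match
  D. J·kg: ✗ does not match
  E. kg/J: ✗ does not match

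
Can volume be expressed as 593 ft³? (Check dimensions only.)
Yes

volume has SI base units: m^3
ft³ reduces to the same SI base units, so it is a valid unit for volume.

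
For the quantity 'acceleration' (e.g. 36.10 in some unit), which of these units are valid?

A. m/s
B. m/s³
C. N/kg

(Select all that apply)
C

acceleration has SI base units: m / s^2

Checking each option against m / s^2:
  A. m/s: ✗ does not match
  B. m/s³: ✗ does not match
  C. N/kg: ✓ matches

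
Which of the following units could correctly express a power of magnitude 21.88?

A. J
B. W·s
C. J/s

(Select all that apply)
C

power has SI base units: kg * m^2 / s^3

Checking each option against kg * m^2 / s^3:
  A. J: ✗ does not match
  B. W·s: ✗ does not match
  C. J/s: ✓ matches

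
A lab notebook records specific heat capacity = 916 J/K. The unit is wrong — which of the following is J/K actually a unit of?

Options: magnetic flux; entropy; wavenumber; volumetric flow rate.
entropy

specific heat capacity should have units dimensionally equivalent to m^2 / (s^2 * K) (e.g. J/(kg·K)).
The given unit 'J/K' reduces to kg * m^2 / (s^2 * K). Of the listed options, that is the dimensionality of entropy.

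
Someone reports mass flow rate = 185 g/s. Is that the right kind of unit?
Yes

mass flow rate has SI base units: kg / s
g/s reduces to the same SI base units, so it is a valid unit for mass flow rate.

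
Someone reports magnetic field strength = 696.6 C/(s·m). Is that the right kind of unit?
Yes

magnetic field strength has SI base units: A / m
C/(s·m) reduces to the same SI base units, so it is a valid unit for magnetic field strength.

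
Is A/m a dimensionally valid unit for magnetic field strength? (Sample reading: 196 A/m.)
Yes

magnetic field strength has SI base units: A / m
A/m reduces to the same SI base units, so it is a valid unit for magnetic field strength.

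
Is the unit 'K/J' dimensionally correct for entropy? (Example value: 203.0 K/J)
No

entropy has SI base units: kg * m^2 / (s^2 * K)
K/J does NOT reduce to kg * m^2 / (s^2 * K); a valid unit for entropy would be e.g. J/K.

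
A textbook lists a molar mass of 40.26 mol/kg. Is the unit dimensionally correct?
No

molar mass has SI base units: kg / mol
mol/kg does NOT reduce to kg / mol; a valid unit for molar mass would be e.g. kg/mol.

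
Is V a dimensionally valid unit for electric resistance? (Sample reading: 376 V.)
No

electric resistance has SI base units: kg * m^2 / (A^2 * s^3)
V does NOT reduce to kg * m^2 / (A^2 * s^3); a valid unit for electric resistance would be e.g. Ω.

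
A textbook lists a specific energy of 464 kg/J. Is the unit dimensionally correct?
No

specific energy has SI base units: m^2 / s^2
kg/J does NOT reduce to m^2 / s^2; a valid unit for specific energy would be e.g. J/kg.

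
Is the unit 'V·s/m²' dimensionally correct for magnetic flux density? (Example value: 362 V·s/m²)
Yes

magnetic flux density has SI base units: kg / (A * s^2)
V·s/m² reduces to the same SI base units, so it is a valid unit for magnetic flux density.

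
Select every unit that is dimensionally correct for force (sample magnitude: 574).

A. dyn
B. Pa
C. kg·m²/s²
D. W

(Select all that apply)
A

force has SI base units: kg * m / s^2

Checking each option against kg * m / s^2:
  A. dyn: ✓ matches
  B. Pa: ✗ does not match
  C. kg·m²/s²: ✗ does not match
  D. W: ✗ does not match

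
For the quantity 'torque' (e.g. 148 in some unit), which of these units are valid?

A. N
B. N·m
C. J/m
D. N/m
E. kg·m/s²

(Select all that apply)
B

torque has SI base units: kg * m^2 / s^2

Checking each option against kg * m^2 / s^2:
  A. N: ✗ does not match
  B. N·m: ✓ matches
  C. J/m: ✗ does not match
  D. N/m: ✗ does not match
  E. kg·m/s²: ✗ does not match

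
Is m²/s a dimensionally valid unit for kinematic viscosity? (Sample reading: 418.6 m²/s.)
Yes

kinematic viscosity has SI base units: m^2 / s
m²/s reduces to the same SI base units, so it is a valid unit for kinematic viscosity.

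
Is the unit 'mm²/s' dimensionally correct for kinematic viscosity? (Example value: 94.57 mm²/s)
Yes

kinematic viscosity has SI base units: m^2 / s
mm²/s reduces to the same SI base units, so it is a valid unit for kinematic viscosity.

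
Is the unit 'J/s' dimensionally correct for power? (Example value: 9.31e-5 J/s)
Yes

power has SI base units: kg * m^2 / s^3
J/s reduces to the same SI base units, so it is a valid unit for power.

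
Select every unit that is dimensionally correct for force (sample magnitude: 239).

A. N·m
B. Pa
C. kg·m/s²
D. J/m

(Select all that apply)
C, D

force has SI base units: kg * m / s^2

Checking each option against kg * m / s^2:
  A. N·m: ✗ does not match
  B. Pa: ✗ does not match
  C. kg·m/s²: ✓ matches
  D. J/m: ✓ matches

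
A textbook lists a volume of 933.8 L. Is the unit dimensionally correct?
Yes

volume has SI base units: m^3
L reduces to the same SI base units, so it is a valid unit for volume.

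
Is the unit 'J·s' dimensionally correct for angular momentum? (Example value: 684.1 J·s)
Yes

angular momentum has SI base units: kg * m^2 / s
J·s reduces to the same SI base units, so it is a valid unit for angular momentum.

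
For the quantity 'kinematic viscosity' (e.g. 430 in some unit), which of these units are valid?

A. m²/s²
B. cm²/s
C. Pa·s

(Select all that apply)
B

kinematic viscosity has SI base units: m^2 / s

Checking each option against m^2 / s:
  A. m²/s²: ✗ does not match
  B. cm²/s: ✓ matches
  C. Pa·s: ✗ does not match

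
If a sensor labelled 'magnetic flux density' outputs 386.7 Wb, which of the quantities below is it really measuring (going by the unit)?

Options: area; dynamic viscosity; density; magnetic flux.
magnetic flux

magnetic flux density should have units dimensionally equivalent to kg / (A * s^2) (e.g. T).
The given unit 'Wb' reduces to kg * m^2 / (A * s^2). Of the listed options, that is the dimensionality of magnetic flux.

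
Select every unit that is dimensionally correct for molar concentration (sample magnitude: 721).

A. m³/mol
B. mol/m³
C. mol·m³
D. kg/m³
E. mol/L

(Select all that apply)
B, E

molar concentration has SI base units: mol / m^3

Checking each option against mol / m^3:
  A. m³/mol: ✗ does not match
  B. mol/m³: ✓ matches
  C. mol·m³: ✗ does not match
  D. kg/m³: ✗ does not match
  E. mol/L: ✓ matches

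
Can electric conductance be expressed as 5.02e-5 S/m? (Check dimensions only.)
No

electric conductance has SI base units: A^2 * s^3 / (kg * m^2)
S/m does NOT reduce to A^2 * s^3 / (kg * m^2); a valid unit for electric conductance would be e.g. S.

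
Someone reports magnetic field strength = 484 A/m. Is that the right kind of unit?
Yes

magnetic field strength has SI base units: A / m
A/m reduces to the same SI base units, so it is a valid unit for magnetic field strength.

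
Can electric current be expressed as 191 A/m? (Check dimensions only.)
No

electric current has SI base units: A
A/m does NOT reduce to A; a valid unit for electric current would be e.g. A.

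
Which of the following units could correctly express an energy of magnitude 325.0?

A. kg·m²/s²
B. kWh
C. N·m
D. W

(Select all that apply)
A, B, C

energy has SI base units: kg * m^2 / s^2

Checking each option against kg * m^2 / s^2:
  A. kg·m²/s²: ✓ matches
  B. kWh: ✓ matches
  C. N·m: ✓ matches
  D. W: ✗ does not match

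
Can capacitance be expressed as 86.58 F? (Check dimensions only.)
Yes

capacitance has SI base units: A^2 * s^4 / (kg * m^2)
F reduces to the same SI base units, so it is a valid unit for capacitance.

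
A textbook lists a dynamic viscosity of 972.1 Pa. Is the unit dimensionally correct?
No

dynamic viscosity has SI base units: kg / (m * s)
Pa does NOT reduce to kg / (m * s); a valid unit for dynamic viscosity would be e.g. Pa·s.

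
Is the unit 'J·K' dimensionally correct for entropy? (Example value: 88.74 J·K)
No

entropy has SI base units: kg * m^2 / (s^2 * K)
J·K does NOT reduce to kg * m^2 / (s^2 * K); a valid unit for entropy would be e.g. J/K.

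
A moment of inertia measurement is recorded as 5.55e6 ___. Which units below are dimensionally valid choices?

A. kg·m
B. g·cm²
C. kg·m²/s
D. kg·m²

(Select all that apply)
B, D

moment of inertia has SI base units: kg * m^2

Checking each option against kg * m^2:
  A. kg·m: ✗ does not match
  B. g·cm²: ✓ matches
  C. kg·m²/s: ✗ does not match
  D. kg·m²: ✓ matches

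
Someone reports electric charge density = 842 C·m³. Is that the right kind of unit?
No

electric charge density has SI base units: A * s / m^3
C·m³ does NOT reduce to A * s / m^3; a valid unit for electric charge density would be e.g. C/m³.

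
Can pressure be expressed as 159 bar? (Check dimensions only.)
Yes

pressure has SI base units: kg / (m * s^2)
bar reduces to the same SI base units, so it is a valid unit for pressure.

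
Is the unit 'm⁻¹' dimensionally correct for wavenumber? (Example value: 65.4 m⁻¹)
Yes

wavenumber has SI base units: 1 / m
m⁻¹ reduces to the same SI base units, so it is a valid unit for wavenumber.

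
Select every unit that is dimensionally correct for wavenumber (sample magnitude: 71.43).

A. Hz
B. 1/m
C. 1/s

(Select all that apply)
B

wavenumber has SI base units: 1 / m

Checking each option against 1 / m:
  A. Hz: ✗ does not match
  B. 1/m: ✓ matches
  C. 1/s: ✗ does not match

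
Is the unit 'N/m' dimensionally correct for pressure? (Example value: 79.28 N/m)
No

pressure has SI base units: kg / (m * s^2)
N/m does NOT reduce to kg / (m * s^2); a valid unit for pressure would be e.g. Pa.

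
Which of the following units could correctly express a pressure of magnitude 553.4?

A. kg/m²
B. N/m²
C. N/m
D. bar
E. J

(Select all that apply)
B, D

pressure has SI base units: kg / (m * s^2)

Checking each option against kg / (m * s^2):
  A. kg/m²: ✗ does not match
  B. N/m²: ✓ matches
  C. N/m: ✗ does not match
  D. bar: ✓ matches
  E. J: ✗ does not match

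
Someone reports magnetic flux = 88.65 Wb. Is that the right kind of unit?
Yes

magnetic flux has SI base units: kg * m^2 / (A * s^2)
Wb reduces to the same SI base units, so it is a valid unit for magnetic flux.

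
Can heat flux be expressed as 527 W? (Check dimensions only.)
No

heat flux has SI base units: kg / s^3
W does NOT reduce to kg / s^3; a valid unit for heat flux would be e.g. W/m².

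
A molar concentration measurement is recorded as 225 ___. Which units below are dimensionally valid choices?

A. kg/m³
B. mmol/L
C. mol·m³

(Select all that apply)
B

molar concentration has SI base units: mol / m^3

Checking each option against mol / m^3:
  A. kg/m³: ✗ does not match
  B. mmol/L: ✓ matches
  C. mol·m³: ✗ does not match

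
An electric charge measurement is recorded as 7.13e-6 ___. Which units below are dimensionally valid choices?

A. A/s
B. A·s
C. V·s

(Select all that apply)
B

electric charge has SI base units: A * s

Checking each option against A * s:
  A. A/s: ✗ does not match
  B. A·s: ✓ matches
  C. V·s: ✗ does not match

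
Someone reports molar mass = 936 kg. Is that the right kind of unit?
No

molar mass has SI base units: kg / mol
kg does NOT reduce to kg / mol; a valid unit for molar mass would be e.g. kg/mol.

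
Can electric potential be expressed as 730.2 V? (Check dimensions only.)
Yes

electric potential has SI base units: kg * m^2 / (A * s^3)
V reduces to the same SI base units, so it is a valid unit for electric potential.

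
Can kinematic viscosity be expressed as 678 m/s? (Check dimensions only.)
No

kinematic viscosity has SI base units: m^2 / s
m/s does NOT reduce to m^2 / s; a valid unit for kinematic viscosity would be e.g. m²/s.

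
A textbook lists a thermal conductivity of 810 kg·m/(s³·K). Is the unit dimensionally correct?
Yes

thermal conductivity has SI base units: kg * m / (s^3 * K)
kg·m/(s³·K) reduces to the same SI base units, so it is a valid unit for thermal conductivity.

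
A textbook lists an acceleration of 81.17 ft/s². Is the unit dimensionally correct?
Yes

acceleration has SI base units: m / s^2
ft/s² reduces to the same SI base units, so it is a valid unit for acceleration.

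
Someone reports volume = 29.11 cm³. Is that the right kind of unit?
Yes

volume has SI base units: m^3
cm³ reduces to the same SI base units, so it is a valid unit for volume.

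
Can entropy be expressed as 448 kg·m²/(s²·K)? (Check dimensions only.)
Yes

entropy has SI base units: kg * m^2 / (s^2 * K)
kg·m²/(s²·K) reduces to the same SI base units, so it is a valid unit for entropy.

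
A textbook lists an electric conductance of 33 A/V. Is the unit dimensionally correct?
Yes

electric conductance has SI base units: A^2 * s^3 / (kg * m^2)
A/V reduces to the same SI base units, so it is a valid unit for electric conductance.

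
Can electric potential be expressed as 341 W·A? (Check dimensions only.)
No

electric potential has SI base units: kg * m^2 / (A * s^3)
W·A does NOT reduce to kg * m^2 / (A * s^3); a valid unit for electric potential would be e.g. V.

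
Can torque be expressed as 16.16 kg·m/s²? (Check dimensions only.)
No

torque has SI base units: kg * m^2 / s^2
kg·m/s² does NOT reduce to kg * m^2 / s^2; a valid unit for torque would be e.g. N·m.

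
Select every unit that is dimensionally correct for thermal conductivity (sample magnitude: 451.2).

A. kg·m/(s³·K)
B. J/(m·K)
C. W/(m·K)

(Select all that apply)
A, C

thermal conductivity has SI base units: kg * m / (s^3 * K)

Checking each option against kg * m / (s^3 * K):
  A. kg·m/(s³·K): ✓ matches
  B. J/(m·K): ✗ does not match
  C. W/(m·K): ✓ matches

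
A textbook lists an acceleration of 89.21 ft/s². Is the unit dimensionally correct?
Yes

acceleration has SI base units: m / s^2
ft/s² reduces to the same SI base units, so it is a valid unit for acceleration.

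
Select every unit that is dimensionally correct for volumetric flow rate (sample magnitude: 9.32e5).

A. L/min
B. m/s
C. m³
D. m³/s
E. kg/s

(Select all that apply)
A, D

volumetric flow rate has SI base units: m^3 / s

Checking each option against m^3 / s:
  A. L/min: ✓ matches
  B. m/s: ✗ does not match
  C. m³: ✗ does not match
  D. m³/s: ✓ matches
  E. kg/s: ✗ does not match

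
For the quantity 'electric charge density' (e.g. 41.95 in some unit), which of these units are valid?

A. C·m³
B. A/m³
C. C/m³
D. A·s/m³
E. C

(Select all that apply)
C, D

electric charge density has SI base units: A * s / m^3

Checking each option against A * s / m^3:
  A. C·m³: ✗ does not match
  B. A/m³: ✗ does not match
  C. C/m³: ✓ matches
  D. A·s/m³: ✓ matches
  E. C: ✗ does not match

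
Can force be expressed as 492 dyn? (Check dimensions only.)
Yes

force has SI base units: kg * m / s^2
dyn reduces to the same SI base units, so it is a valid unit for force.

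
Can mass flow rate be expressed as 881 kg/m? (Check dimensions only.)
No

mass flow rate has SI base units: kg / s
kg/m does NOT reduce to kg / s; a valid unit for mass flow rate would be e.g. kg/s.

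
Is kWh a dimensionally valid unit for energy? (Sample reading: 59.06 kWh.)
Yes

energy has SI base units: kg * m^2 / s^2
kWh reduces to the same SI base units, so it is a valid unit for energy.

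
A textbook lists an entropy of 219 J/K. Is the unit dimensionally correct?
Yes

entropy has SI base units: kg * m^2 / (s^2 * K)
J/K reduces to the same SI base units, so it is a valid unit for entropy.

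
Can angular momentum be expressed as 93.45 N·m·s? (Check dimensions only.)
Yes

angular momentum has SI base units: kg * m^2 / s
N·m·s reduces to the same SI base units, so it is a valid unit for angular momentum.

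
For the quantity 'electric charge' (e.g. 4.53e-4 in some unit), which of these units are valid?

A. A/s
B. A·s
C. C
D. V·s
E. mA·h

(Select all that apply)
B, C, E

electric charge has SI base units: A * s

Checking each option against A * s:
  A. A/s: ✗ does not match
  B. A·s: ✓ matches
  C. C: ✓ matches
  D. V·s: ✗ does not match
  E. mA·h: ✓ matches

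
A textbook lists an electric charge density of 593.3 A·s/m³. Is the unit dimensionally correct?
Yes

electric charge density has SI base units: A * s / m^3
A·s/m³ reduces to the same SI base units, so it is a valid unit for electric charge density.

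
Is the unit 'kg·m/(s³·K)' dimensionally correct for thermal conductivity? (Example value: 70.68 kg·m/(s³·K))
Yes

thermal conductivity has SI base units: kg * m / (s^3 * K)
kg·m/(s³·K) reduces to the same SI base units, so it is a valid unit for thermal conductivity.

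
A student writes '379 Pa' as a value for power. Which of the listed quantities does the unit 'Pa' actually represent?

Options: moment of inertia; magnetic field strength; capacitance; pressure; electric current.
pressure

power should have units dimensionally equivalent to kg * m^2 / s^3 (e.g. W).
The given unit 'Pa' reduces to kg / (m * s^2). Of the listed options, that is the dimensionality of pressure.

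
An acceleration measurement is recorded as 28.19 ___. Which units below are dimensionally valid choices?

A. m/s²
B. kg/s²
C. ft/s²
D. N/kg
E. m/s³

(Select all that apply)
A, C, D

acceleration has SI base units: m / s^2

Checking each option against m / s^2:
  A. m/s²: ✓ matches
  B. kg/s²: ✗ does not match
  C. ft/s²: ✓ matches
  D. N/kg: ✓ matches
  E. m/s³: ✗ does not match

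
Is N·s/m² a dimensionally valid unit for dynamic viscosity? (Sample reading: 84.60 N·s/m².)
Yes

dynamic viscosity has SI base units: kg / (m * s)
N·s/m² reduces to the same SI base units, so it is a valid unit for dynamic viscosity.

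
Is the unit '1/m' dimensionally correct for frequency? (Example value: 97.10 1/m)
No

frequency has SI base units: 1 / s
1/m does NOT reduce to 1 / s; a valid unit for frequency would be e.g. Hz.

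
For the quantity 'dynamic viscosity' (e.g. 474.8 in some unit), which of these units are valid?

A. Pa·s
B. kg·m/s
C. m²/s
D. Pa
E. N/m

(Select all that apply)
A

dynamic viscosity has SI base units: kg / (m * s)

Checking each option against kg / (m * s):
  A. Pa·s: ✓ matches
  B. kg·m/s: ✗ does not match
  C. m²/s: ✗ does not match
  D. Pa: ✗ does not match
  E. N/m: ✗ does not match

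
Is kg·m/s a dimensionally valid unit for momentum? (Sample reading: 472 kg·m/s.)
Yes

momentum has SI base units: kg * m / s
kg·m/s reduces to the same SI base units, so it is a valid unit for momentum.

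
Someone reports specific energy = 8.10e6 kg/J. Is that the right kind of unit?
No

specific energy has SI base units: m^2 / s^2
kg/J does NOT reduce to m^2 / s^2; a valid unit for specific energy would be e.g. J/kg.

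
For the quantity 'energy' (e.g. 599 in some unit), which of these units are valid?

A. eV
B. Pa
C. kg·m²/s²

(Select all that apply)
A, C

energy has SI base units: kg * m^2 / s^2

Checking each option against kg * m^2 / s^2:
  A. eV: ✓ matches
  B. Pa: ✗ does not match
  C. kg·m²/s²: ✓ matches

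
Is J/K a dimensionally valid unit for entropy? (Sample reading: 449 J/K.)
Yes

entropy has SI base units: kg * m^2 / (s^2 * K)
J/K reduces to the same SI base units, so it is a valid unit for entropy.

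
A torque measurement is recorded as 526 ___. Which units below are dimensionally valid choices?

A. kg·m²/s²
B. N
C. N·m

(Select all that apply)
A, C

torque has SI base units: kg * m^2 / s^2

Checking each option against kg * m^2 / s^2:
  A. kg·m²/s²: ✓ matches
  B. N: ✗ does not match
  C. N·m: ✓ matches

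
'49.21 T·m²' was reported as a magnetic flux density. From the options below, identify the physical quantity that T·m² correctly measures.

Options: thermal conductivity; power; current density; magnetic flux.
magnetic flux

magnetic flux density should have units dimensionally equivalent to kg / (A * s^2) (e.g. T).
The given unit 'T·m²' reduces to kg * m^2 / (A * s^2). Of the listed options, that is the dimensionality of magnetic flux.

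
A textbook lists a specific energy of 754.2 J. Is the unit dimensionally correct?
No

specific energy has SI base units: m^2 / s^2
J does NOT reduce to m^2 / s^2; a valid unit for specific energy would be e.g. J/kg.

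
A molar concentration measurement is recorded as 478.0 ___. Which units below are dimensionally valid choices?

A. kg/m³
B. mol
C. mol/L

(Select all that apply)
C

molar concentration has SI base units: mol / m^3

Checking each option against mol / m^3:
  A. kg/m³: ✗ does not match
  B. mol: ✗ does not match
  C. mol/L: ✓ matches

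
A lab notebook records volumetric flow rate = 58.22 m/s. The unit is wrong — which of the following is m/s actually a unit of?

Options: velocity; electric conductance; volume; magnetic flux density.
velocity

volumetric flow rate should have units dimensionally equivalent to m^3 / s (e.g. m³/s).
The given unit 'm/s' reduces to m / s. Of the listed options, that is the dimensionality of velocity.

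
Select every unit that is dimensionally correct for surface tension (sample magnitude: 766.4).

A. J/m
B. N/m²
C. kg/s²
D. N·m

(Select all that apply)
C

surface tension has SI base units: kg / s^2

Checking each option against kg / s^2:
  A. J/m: ✗ does not match
  B. N/m²: ✗ does not match
  C. kg/s²: ✓ matches
  D. N·m: ✗ does not match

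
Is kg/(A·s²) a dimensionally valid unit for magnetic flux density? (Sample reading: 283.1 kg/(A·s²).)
Yes

magnetic flux density has SI base units: kg / (A * s^2)
kg/(A·s²) reduces to the same SI base units, so it is a valid unit for magnetic flux density.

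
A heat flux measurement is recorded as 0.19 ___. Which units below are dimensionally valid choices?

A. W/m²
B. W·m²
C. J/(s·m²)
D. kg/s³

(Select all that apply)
A, C, D

heat flux has SI base units: kg / s^3

Checking each option against kg / s^3:
  A. W/m²: ✓ matches
  B. W·m²: ✗ does not match
  C. J/(s·m²): ✓ matches
  D. kg/s³: ✓ matches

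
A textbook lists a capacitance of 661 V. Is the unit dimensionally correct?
No

capacitance has SI base units: A^2 * s^4 / (kg * m^2)
V does NOT reduce to A^2 * s^4 / (kg * m^2); a valid unit for capacitance would be e.g. F.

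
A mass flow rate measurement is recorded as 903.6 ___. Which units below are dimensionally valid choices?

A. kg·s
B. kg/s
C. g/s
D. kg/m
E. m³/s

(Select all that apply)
B, C

mass flow rate has SI base units: kg / s

Checking each option against kg / s:
  A. kg·s: ✗ does not match
  B. kg/s: ✓ matches
  C. g/s: ✓ matches
  D. kg/m: ✗ does not match
  E. m³/s: ✗ does not match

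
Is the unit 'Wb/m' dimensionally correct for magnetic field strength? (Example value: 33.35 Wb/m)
No

magnetic field strength has SI base units: A / m
Wb/m does NOT reduce to A / m; a valid unit for magnetic field strength would be e.g. A/m.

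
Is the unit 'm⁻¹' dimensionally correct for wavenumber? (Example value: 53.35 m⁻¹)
Yes

wavenumber has SI base units: 1 / m
m⁻¹ reduces to the same SI base units, so it is a valid unit for wavenumber.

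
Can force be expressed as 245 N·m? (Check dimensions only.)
No

force has SI base units: kg * m / s^2
N·m does NOT reduce to kg * m / s^2; a valid unit for force would be e.g. N.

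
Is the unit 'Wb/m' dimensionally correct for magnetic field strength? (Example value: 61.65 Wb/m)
No

magnetic field strength has SI base units: A / m
Wb/m does NOT reduce to A / m; a valid unit for magnetic field strength would be e.g. A/m.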